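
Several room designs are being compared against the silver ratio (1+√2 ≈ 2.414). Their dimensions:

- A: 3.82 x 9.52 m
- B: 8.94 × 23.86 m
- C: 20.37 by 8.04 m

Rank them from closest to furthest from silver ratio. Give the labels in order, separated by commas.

A: 9.52/3.82 ≈ 2.492 → |2.492 − 2.414| = 0.078
B: 23.86/8.94 ≈ 2.669 → |2.669 − 2.414| = 0.255
C: 20.37/8.04 ≈ 2.534 → |2.534 − 2.414| = 0.120

A, C, B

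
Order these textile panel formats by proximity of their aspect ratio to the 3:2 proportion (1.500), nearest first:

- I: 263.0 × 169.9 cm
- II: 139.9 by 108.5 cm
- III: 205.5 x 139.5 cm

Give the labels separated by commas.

Ratios: I = 263.0 / 169.9 ≈ 1.548; II = 139.9 / 108.5 ≈ 1.289; III = 205.5 / 139.5 ≈ 1.473.
|Δ from 1.500|: I 0.048; II 0.211; III 0.027.

III, I, II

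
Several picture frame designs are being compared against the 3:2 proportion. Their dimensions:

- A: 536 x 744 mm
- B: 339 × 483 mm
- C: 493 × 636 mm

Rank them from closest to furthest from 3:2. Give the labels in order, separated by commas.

A: 744/536 ≈ 1.388 → |1.388 − 1.500| = 0.112
B: 483/339 ≈ 1.425 → |1.425 − 1.500| = 0.075
C: 636/493 ≈ 1.290 → |1.290 − 1.500| = 0.210

B, A, C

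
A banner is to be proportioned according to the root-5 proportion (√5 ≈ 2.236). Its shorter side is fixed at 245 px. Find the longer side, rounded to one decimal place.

547.8 px

root-5 ≈ 2.23607.
Longer side = 245 × 2.23607 ≈ 547.837 → 547.8 px.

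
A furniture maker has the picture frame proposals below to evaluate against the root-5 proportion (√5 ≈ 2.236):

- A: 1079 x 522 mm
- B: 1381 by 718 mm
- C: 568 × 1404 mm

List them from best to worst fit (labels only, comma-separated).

A: 1079/522 ≈ 2.067 → |2.067 − 2.236| = 0.169
B: 1381/718 ≈ 1.923 → |1.923 − 2.236| = 0.313
C: 1404/568 ≈ 2.472 → |2.472 − 2.236| = 0.236

A, C, B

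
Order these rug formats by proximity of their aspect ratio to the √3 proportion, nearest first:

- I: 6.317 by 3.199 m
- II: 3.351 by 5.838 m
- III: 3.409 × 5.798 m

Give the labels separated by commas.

II, III, I

I: 6.317/3.199 ≈ 1.975 → |1.975 − 1.732| = 0.243
II: 5.838/3.351 ≈ 1.742 → |1.742 − 1.732| = 0.010
III: 5.798/3.409 ≈ 1.701 → |1.701 − 1.732| = 0.031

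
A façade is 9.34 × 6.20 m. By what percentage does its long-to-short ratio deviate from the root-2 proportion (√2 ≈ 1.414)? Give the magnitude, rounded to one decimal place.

Ratio = 9.34 / 6.20 ≈ 1.5065.
Ideal root-2 ≈ 1.4142. |1.5065 − 1.4142| / 1.4142 ≈ 6.53% → 6.5%.

6.5%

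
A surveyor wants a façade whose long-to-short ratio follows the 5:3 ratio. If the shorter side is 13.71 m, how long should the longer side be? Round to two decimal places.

5:3 ≈ 1.66667.
Longer side = 13.71 × 1.66667 ≈ 22.8500 → 22.85 m.

22.85 m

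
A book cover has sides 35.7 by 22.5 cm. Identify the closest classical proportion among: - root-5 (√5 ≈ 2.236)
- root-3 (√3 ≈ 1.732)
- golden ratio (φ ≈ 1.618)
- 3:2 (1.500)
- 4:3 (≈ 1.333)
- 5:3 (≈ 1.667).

Ratio = 35.7 / 22.5 ≈ 1.587.
Distances: root-5 2.236 (Δ 0.649); root-3 1.732 (Δ 0.145); golden ratio 1.618 (Δ 0.031); 3:2 1.500 (Δ 0.087); 4:3 1.333 (Δ 0.254); 5:3 1.667 (Δ 0.080).

golden ratio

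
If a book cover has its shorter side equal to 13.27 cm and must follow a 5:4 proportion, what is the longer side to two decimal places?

16.59 cm

5:4 = 1.25000.
Longer side = 13.27 × 1.25000 ≈ 16.5875 → 16.59 cm.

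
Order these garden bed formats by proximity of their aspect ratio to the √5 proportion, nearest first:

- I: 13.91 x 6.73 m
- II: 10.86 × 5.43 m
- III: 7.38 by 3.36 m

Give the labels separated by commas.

Ratios: I = 13.91 / 6.73 ≈ 2.067; II = 10.86 / 5.43 ≈ 2.000; III = 7.38 / 3.36 ≈ 2.196.
|Δ from 2.236|: I 0.169; II 0.236; III 0.040.

III, I, II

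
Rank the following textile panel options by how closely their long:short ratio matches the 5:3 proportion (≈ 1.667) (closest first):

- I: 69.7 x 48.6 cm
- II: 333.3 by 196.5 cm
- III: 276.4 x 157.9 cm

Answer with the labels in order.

II, III, I

Ratios: I = 69.7 / 48.6 ≈ 1.434; II = 333.3 / 196.5 ≈ 1.696; III = 276.4 / 157.9 ≈ 1.750.
|Δ from 1.667|: I 0.233; II 0.029; III 0.083.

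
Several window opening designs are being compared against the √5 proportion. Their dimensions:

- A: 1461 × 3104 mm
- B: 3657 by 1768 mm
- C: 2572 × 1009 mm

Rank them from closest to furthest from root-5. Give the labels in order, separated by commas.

A: 3104/1461 ≈ 2.125 → |2.125 − 2.236| = 0.111
B: 3657/1768 ≈ 2.068 → |2.068 − 2.236| = 0.168
C: 2572/1009 ≈ 2.549 → |2.549 − 2.236| = 0.313

A, B, C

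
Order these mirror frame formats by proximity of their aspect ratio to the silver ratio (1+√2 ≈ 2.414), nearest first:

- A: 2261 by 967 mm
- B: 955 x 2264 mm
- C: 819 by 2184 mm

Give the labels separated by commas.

Ratios: A = 2261 / 967 ≈ 2.338; B = 2264 / 955 ≈ 2.371; C = 2184 / 819 ≈ 2.667.
|Δ from 2.414|: A 0.076; B 0.043; C 0.253.

B, A, C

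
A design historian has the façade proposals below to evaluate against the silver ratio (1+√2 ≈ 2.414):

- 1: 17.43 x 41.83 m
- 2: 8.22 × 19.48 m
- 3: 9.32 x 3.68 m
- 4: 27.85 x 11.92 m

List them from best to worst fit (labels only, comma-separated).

1, 2, 4, 3

1: 41.83/17.43 ≈ 2.400 → |2.400 − 2.414| = 0.014
2: 19.48/8.22 ≈ 2.370 → |2.370 − 2.414| = 0.044
3: 9.32/3.68 ≈ 2.533 → |2.533 − 2.414| = 0.119
4: 27.85/11.92 ≈ 2.336 → |2.336 − 2.414| = 0.078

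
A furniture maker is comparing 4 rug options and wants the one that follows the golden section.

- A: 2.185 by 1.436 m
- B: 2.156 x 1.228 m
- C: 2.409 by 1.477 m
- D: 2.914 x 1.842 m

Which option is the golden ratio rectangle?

C

Target golden ratio ≈ 1.618.
A: 1.522 (Δ0.096)  B: 1.756 (Δ0.138)  C: 1.631 (Δ0.013)  D: 1.582 (Δ0.036)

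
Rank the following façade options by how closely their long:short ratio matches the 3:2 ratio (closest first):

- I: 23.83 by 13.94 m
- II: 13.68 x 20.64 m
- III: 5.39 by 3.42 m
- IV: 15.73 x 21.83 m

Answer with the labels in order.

II, III, IV, I

I: 23.83/13.94 ≈ 1.709 → |1.709 − 1.500| = 0.209
II: 20.64/13.68 ≈ 1.509 → |1.509 − 1.500| = 0.009
III: 5.39/3.42 ≈ 1.576 → |1.576 − 1.500| = 0.076
IV: 21.83/15.73 ≈ 1.388 → |1.388 − 1.500| = 0.112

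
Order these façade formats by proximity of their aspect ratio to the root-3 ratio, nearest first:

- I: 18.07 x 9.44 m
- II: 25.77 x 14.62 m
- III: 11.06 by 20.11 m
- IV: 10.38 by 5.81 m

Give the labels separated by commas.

Ratios: I = 18.07 / 9.44 ≈ 1.914; II = 25.77 / 14.62 ≈ 1.763; III = 20.11 / 11.06 ≈ 1.818; IV = 10.38 / 5.81 ≈ 1.787.
|Δ from 1.732|: I 0.182; II 0.031; III 0.086; IV 0.055.

II, IV, III, I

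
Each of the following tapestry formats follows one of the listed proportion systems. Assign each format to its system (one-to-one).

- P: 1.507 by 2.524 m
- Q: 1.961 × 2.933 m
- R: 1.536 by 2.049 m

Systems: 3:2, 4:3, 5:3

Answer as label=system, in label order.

P=5:3, Q=3:2, R=4:3

Ratios: P ≈ 1.675; Q ≈ 1.496; R ≈ 1.334.
Targets: 3:2 ≈ 1.500; 4:3 ≈ 1.333; 5:3 ≈ 1.667.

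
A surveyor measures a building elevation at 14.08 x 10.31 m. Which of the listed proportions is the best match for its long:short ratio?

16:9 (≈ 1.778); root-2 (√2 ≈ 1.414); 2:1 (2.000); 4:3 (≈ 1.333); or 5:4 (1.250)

4:3

Ratio = 14.08 / 10.31 ≈ 1.366.
Distances: 16:9 1.778 (Δ 0.412); root-2 1.414 (Δ 0.048); 2:1 2.000 (Δ 0.634); 4:3 1.333 (Δ 0.033); 5:4 1.250 (Δ 0.116).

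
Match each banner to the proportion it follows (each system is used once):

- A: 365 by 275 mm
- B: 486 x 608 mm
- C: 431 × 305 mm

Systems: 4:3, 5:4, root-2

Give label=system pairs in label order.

A = 365/275 ≈ 1.327 → 4:3 (1.333)
B = 608/486 ≈ 1.251 → 5:4 (1.250)
C = 431/305 ≈ 1.413 → root-2 (1.414)

A=4:3, B=5:4, C=root-2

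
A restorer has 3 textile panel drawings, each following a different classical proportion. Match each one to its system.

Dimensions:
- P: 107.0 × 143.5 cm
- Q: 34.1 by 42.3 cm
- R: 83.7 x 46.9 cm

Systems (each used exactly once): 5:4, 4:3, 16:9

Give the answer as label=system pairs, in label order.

Ratios: P ≈ 1.341; Q ≈ 1.240; R ≈ 1.785.
Targets: 5:4 ≈ 1.250; 4:3 ≈ 1.333; 16:9 ≈ 1.778.

P=4:3, Q=5:4, R=16:9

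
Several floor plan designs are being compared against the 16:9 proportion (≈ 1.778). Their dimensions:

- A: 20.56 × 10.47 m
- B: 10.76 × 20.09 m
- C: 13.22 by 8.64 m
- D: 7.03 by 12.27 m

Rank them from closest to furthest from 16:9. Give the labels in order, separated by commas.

A: 20.56/10.47 ≈ 1.964 → |1.964 − 1.778| = 0.186
B: 20.09/10.76 ≈ 1.867 → |1.867 − 1.778| = 0.089
C: 13.22/8.64 ≈ 1.530 → |1.530 − 1.778| = 0.248
D: 12.27/7.03 ≈ 1.745 → |1.745 − 1.778| = 0.033

D, B, A, C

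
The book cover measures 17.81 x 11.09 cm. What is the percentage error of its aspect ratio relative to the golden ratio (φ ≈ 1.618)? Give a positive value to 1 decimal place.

0.7%

Ratio = 17.81 / 11.09 ≈ 1.6060.
Ideal golden ratio ≈ 1.6180. |1.6060 − 1.6180| / 1.6180 ≈ 0.74% → 0.7%.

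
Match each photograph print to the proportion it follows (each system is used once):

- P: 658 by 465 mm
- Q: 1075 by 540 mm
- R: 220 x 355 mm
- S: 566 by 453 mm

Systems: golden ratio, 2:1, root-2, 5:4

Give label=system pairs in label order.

Ratios: P ≈ 1.415; Q ≈ 1.991; R ≈ 1.614; S ≈ 1.249.
Targets: golden ratio ≈ 1.618; 2:1 ≈ 2.000; root-2 ≈ 1.414; 5:4 ≈ 1.250.

P=root-2, Q=2:1, R=golden ratio, S=5:4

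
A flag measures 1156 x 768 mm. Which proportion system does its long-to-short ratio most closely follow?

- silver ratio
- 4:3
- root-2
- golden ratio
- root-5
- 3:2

Ratio = 1156 / 768 ≈ 1.505.
Distances: silver ratio 2.414 (Δ 0.909); 4:3 1.333 (Δ 0.172); root-2 1.414 (Δ 0.091); golden ratio 1.618 (Δ 0.113); root-5 2.236 (Δ 0.731); 3:2 1.500 (Δ 0.005).

3:2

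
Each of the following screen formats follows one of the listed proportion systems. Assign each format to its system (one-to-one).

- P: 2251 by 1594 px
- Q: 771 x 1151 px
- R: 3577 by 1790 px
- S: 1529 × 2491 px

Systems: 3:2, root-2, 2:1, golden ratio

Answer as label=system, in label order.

P = 2251/1594 ≈ 1.412 → root-2 (1.414)
Q = 1151/771 ≈ 1.493 → 3:2 (1.500)
R = 3577/1790 ≈ 1.998 → 2:1 (2.000)
S = 2491/1529 ≈ 1.629 → golden ratio (1.618)

P=root-2, Q=3:2, R=2:1, S=golden ratio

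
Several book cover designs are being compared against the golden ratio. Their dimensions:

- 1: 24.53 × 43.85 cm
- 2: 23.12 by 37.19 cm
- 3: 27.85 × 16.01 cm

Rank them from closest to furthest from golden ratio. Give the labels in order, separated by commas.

2, 3, 1

Ratios: 1 = 43.85 / 24.53 ≈ 1.788; 2 = 37.19 / 23.12 ≈ 1.609; 3 = 27.85 / 16.01 ≈ 1.740.
|Δ from 1.618|: 1 0.170; 2 0.009; 3 0.122.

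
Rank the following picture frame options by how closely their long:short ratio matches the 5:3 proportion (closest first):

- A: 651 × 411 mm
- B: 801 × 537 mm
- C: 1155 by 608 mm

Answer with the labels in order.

Ratios: A = 651 / 411 ≈ 1.584; B = 801 / 537 ≈ 1.492; C = 1155 / 608 ≈ 1.900.
|Δ from 1.667|: A 0.083; B 0.175; C 0.233.

A, B, C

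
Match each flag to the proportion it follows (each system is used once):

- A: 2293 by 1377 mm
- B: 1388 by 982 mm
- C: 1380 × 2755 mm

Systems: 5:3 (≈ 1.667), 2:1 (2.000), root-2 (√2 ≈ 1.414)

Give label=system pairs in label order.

A=5:3, B=root-2, C=2:1

A = 2293/1377 ≈ 1.665 → 5:3 (1.667)
B = 1388/982 ≈ 1.413 → root-2 (1.414)
C = 2755/1380 ≈ 1.996 → 2:1 (2.000)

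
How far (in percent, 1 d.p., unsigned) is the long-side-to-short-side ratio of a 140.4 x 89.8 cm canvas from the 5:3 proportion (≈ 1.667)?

Ratio = 140.4 / 89.8 ≈ 1.5635.
Ideal 5:3 ≈ 1.6667. |1.5635 − 1.6667| / 1.6667 ≈ 6.19% → 6.2%.

6.2%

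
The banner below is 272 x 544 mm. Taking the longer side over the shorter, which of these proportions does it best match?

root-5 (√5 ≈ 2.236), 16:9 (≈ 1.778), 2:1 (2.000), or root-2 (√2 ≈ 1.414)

544/272 ≈ 2.000. Nearest candidates are 2:1 (2.000, off by 0.000) and 16:9 (1.778, off by 0.222).

2:1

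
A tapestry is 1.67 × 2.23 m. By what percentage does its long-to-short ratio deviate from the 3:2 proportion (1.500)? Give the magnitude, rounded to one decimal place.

11.0%

Ratio = 2.23 / 1.67 ≈ 1.3353.
Ideal 3:2 = 1.5000. |1.3353 − 1.5000| / 1.5000 ≈ 10.98% → 11.0%.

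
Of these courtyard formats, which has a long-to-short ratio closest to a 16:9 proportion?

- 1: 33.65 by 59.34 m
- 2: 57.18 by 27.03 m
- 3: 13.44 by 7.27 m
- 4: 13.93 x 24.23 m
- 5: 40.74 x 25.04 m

Target 16:9 ≈ 1.778.
1: 1.763 (Δ0.015)  2: 2.115 (Δ0.337)  3: 1.849 (Δ0.071)  4: 1.739 (Δ0.039)  5: 1.627 (Δ0.151)

1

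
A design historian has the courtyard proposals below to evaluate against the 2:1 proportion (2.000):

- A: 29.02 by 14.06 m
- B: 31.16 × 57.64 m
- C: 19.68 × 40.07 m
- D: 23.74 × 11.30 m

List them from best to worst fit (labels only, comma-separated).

A: 29.02/14.06 ≈ 2.064 → |2.064 − 2.000| = 0.064
B: 57.64/31.16 ≈ 1.850 → |1.850 − 2.000| = 0.150
C: 40.07/19.68 ≈ 2.036 → |2.036 − 2.000| = 0.036
D: 23.74/11.30 ≈ 2.101 → |2.101 − 2.000| = 0.101

C, A, D, B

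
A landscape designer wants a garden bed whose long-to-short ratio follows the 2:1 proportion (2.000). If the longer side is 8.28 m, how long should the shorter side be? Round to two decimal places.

4.14 m

2:1 = 2.00000.
Shorter side = 8.28 ÷ 2.00000 ≈ 4.1400 → 4.14 m.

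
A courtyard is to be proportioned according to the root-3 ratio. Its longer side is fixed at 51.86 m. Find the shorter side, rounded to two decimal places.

29.94 m

root-3 ≈ 1.73205.
Shorter side = 51.86 ÷ 1.73205 ≈ 29.9414 → 29.94 m.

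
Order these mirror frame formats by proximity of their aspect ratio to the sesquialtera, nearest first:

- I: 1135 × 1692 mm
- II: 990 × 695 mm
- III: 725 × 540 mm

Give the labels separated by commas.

I: 1692/1135 ≈ 1.491 → |1.491 − 1.500| = 0.009
II: 990/695 ≈ 1.424 → |1.424 − 1.500| = 0.076
III: 725/540 ≈ 1.343 → |1.343 − 1.500| = 0.157

I, II, III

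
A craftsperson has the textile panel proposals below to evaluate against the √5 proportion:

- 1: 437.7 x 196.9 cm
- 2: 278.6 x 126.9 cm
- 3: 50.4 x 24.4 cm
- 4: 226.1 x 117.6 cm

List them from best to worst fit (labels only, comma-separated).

Ratios: 1 = 437.7 / 196.9 ≈ 2.223; 2 = 278.6 / 126.9 ≈ 2.195; 3 = 50.4 / 24.4 ≈ 2.066; 4 = 226.1 / 117.6 ≈ 1.923.
|Δ from 2.236|: 1 0.013; 2 0.041; 3 0.170; 4 0.313.

1, 2, 3, 4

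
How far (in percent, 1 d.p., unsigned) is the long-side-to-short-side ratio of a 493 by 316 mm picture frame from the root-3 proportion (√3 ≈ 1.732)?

9.9%

Ratio = 493 / 316 ≈ 1.5601.
Ideal root-3 ≈ 1.7321. |1.5601 − 1.7321| / 1.7321 ≈ 9.93% → 9.9%.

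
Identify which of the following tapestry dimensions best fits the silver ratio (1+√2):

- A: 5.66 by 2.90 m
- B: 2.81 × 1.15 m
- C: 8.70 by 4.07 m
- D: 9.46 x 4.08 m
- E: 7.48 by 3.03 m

Ratios (long/short): A ≈ 1.952; B ≈ 2.443; C ≈ 2.138; D ≈ 2.319; E ≈ 2.469.
silver ratio ≈ 2.414; option B is nearest (Δ 0.029).

B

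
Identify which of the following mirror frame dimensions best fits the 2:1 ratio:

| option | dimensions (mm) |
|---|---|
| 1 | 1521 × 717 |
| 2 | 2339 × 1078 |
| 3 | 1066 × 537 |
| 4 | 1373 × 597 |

3

Target 2:1 ≈ 2.000.
1: 2.121 (Δ0.121)  2: 2.170 (Δ0.170)  3: 1.985 (Δ0.015)  4: 2.300 (Δ0.300)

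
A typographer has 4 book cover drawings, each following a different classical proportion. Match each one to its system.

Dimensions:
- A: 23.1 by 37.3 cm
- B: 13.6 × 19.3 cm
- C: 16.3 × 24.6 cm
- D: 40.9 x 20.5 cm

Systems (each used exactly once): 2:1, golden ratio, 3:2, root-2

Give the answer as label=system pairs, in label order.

Ratios: A ≈ 1.615; B ≈ 1.419; C ≈ 1.509; D ≈ 1.995.
Targets: 2:1 ≈ 2.000; golden ratio ≈ 1.618; 3:2 ≈ 1.500; root-2 ≈ 1.414.

A=golden ratio, B=root-2, C=3:2, D=2:1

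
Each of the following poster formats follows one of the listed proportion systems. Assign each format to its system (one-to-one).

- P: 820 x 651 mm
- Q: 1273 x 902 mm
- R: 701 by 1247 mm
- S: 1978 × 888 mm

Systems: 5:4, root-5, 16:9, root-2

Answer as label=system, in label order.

P=5:4, Q=root-2, R=16:9, S=root-5

Ratios: P ≈ 1.260; Q ≈ 1.411; R ≈ 1.779; S ≈ 2.227.
Targets: 5:4 ≈ 1.250; root-5 ≈ 2.236; 16:9 ≈ 1.778; root-2 ≈ 1.414.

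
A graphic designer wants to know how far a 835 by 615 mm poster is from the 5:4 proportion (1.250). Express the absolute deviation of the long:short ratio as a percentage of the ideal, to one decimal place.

8.6%

Ratio = 835 / 615 ≈ 1.3577.
Ideal 5:4 = 1.2500. |1.3577 − 1.2500| / 1.2500 ≈ 8.62% → 8.6%.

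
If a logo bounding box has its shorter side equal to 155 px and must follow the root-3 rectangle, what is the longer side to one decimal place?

268.5 px

root-3 ≈ 1.73205.
Longer side = 155 × 1.73205 ≈ 268.468 → 268.5 px.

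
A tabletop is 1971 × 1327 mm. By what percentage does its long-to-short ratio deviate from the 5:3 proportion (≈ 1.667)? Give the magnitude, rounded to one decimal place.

Ratio = 1971 / 1327 ≈ 1.4853.
Ideal 5:3 ≈ 1.6667. |1.4853 − 1.6667| / 1.6667 ≈ 10.88% → 10.9%.

10.9%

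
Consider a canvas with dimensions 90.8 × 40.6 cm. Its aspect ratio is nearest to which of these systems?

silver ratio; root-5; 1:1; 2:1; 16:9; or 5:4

Ratio = 90.8 / 40.6 ≈ 2.236.
Distances: silver ratio 2.414 (Δ 0.178); root-5 2.236 (Δ 0.000); 1:1 1.000 (Δ 1.236); 2:1 2.000 (Δ 0.236); 16:9 1.778 (Δ 0.458); 5:4 1.250 (Δ 0.986).

root-5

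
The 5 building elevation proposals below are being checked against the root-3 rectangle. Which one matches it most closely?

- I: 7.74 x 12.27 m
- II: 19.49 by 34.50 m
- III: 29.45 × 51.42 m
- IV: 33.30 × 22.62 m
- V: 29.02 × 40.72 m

Ratios (long/short): I ≈ 1.585; II ≈ 1.770; III ≈ 1.746; IV ≈ 1.472; V ≈ 1.403.
root-3 ≈ 1.732; option III is nearest (Δ 0.014).

III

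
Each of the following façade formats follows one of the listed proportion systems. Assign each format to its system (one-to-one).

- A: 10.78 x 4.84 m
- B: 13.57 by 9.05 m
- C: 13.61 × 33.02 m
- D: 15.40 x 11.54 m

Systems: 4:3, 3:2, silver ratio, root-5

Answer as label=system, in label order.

A = 10.78/4.84 ≈ 2.227 → root-5 (2.236)
B = 13.57/9.05 ≈ 1.499 → 3:2 (1.500)
C = 33.02/13.61 ≈ 2.426 → silver ratio (2.414)
D = 15.40/11.54 ≈ 1.334 → 4:3 (1.333)

A=root-5, B=3:2, C=silver ratio, D=4:3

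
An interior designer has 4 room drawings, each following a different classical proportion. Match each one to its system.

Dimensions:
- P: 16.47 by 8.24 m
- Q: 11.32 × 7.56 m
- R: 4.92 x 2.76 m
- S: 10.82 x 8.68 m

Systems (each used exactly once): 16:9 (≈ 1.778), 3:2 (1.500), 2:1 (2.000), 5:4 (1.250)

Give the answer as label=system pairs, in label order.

P=2:1, Q=3:2, R=16:9, S=5:4

P = 16.47/8.24 ≈ 1.999 → 2:1 (2.000)
Q = 11.32/7.56 ≈ 1.497 → 3:2 (1.500)
R = 4.92/2.76 ≈ 1.783 → 16:9 (1.778)
S = 10.82/8.68 ≈ 1.247 → 5:4 (1.250)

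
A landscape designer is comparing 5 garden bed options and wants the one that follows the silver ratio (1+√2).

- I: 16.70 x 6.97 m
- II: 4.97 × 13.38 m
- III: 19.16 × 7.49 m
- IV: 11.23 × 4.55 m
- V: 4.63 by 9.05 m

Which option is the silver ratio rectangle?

Ratios (long/short): I ≈ 2.396; II ≈ 2.692; III ≈ 2.558; IV ≈ 2.468; V ≈ 1.955.
silver ratio ≈ 2.414; option I is nearest (Δ 0.018).

I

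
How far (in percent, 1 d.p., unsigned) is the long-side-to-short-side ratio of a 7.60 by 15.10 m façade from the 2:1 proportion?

Ratio = 15.10 / 7.60 ≈ 1.9868.
Ideal 2:1 = 2.0000. |1.9868 − 2.0000| / 2.0000 ≈ 0.66% → 0.7%.

0.7%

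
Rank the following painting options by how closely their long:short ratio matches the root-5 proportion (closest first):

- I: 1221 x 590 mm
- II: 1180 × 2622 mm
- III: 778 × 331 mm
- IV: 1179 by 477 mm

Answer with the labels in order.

II, III, I, IV

Ratios: I = 1221 / 590 ≈ 2.069; II = 2622 / 1180 ≈ 2.222; III = 778 / 331 ≈ 2.350; IV = 1179 / 477 ≈ 2.472.
|Δ from 2.236|: I 0.167; II 0.014; III 0.114; IV 0.236.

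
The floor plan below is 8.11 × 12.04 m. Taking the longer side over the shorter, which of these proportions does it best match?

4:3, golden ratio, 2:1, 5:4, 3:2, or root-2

3:2

Ratio = 12.04 / 8.11 ≈ 1.485.
Distances: 4:3 1.333 (Δ 0.152); golden ratio 1.618 (Δ 0.133); 2:1 2.000 (Δ 0.515); 5:4 1.250 (Δ 0.235); 3:2 1.500 (Δ 0.015); root-2 1.414 (Δ 0.071).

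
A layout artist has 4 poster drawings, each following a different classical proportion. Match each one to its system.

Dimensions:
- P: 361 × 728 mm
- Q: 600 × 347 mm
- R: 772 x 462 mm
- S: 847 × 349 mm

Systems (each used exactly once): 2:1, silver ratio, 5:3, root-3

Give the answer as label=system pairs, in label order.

P = 728/361 ≈ 2.017 → 2:1 (2.000)
Q = 600/347 ≈ 1.729 → root-3 (1.732)
R = 772/462 ≈ 1.671 → 5:3 (1.667)
S = 847/349 ≈ 2.427 → silver ratio (2.414)

P=2:1, Q=root-3, R=5:3, S=silver ratio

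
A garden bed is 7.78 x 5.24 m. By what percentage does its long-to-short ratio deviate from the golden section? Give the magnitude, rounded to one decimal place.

Ratio = 7.78 / 5.24 ≈ 1.4847.
Ideal golden ratio ≈ 1.6180. |1.4847 − 1.6180| / 1.6180 ≈ 8.24% → 8.2%.

8.2%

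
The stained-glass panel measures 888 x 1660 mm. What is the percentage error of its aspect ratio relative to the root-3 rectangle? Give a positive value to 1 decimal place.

7.9%

Ratio = 1660 / 888 ≈ 1.8694.
Ideal root-3 ≈ 1.7321. |1.8694 − 1.7321| / 1.7321 ≈ 7.93% → 7.9%.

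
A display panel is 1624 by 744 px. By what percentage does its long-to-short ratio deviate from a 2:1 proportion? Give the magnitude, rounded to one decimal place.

Ratio = 1624 / 744 ≈ 2.1828.
Ideal 2:1 = 2.0000. |2.1828 − 2.0000| / 2.0000 ≈ 9.14% → 9.1%.

9.1%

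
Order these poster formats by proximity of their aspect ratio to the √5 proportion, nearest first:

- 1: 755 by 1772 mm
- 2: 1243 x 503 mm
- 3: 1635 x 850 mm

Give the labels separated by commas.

1, 2, 3

1: 1772/755 ≈ 2.347 → |2.347 − 2.236| = 0.111
2: 1243/503 ≈ 2.471 → |2.471 − 2.236| = 0.235
3: 1635/850 ≈ 1.924 → |1.924 − 2.236| = 0.312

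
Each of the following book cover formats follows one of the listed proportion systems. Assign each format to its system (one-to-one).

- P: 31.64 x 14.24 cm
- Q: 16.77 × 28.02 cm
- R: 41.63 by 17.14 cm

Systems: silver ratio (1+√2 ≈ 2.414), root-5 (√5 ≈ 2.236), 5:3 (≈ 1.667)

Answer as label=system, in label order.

P = 31.64/14.24 ≈ 2.222 → root-5 (2.236)
Q = 28.02/16.77 ≈ 1.671 → 5:3 (1.667)
R = 41.63/17.14 ≈ 2.429 → silver ratio (2.414)

P=root-5, Q=5:3, R=silver ratio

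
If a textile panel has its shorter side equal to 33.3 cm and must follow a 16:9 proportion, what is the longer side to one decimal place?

59.2 cm

16:9 ≈ 1.77778.
Longer side = 33.3 × 1.77778 ≈ 59.200 → 59.2 cm.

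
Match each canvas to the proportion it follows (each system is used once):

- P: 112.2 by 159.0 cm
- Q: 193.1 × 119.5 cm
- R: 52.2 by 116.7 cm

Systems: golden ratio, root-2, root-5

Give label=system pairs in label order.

Ratios: P ≈ 1.417; Q ≈ 1.616; R ≈ 2.236.
Targets: golden ratio ≈ 1.618; root-2 ≈ 1.414; root-5 ≈ 2.236.

P=root-2, Q=golden ratio, R=root-5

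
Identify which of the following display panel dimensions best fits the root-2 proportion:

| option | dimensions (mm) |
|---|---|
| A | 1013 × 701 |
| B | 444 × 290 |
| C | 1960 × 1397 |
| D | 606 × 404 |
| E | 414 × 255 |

C

Ratios (long/short): A ≈ 1.445; B ≈ 1.531; C ≈ 1.403; D ≈ 1.500; E ≈ 1.624.
root-2 ≈ 1.414; option C is nearest (Δ 0.011).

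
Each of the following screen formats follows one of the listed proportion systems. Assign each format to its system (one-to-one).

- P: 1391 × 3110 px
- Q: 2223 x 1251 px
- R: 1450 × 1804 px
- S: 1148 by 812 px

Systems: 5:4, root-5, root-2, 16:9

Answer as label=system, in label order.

P = 3110/1391 ≈ 2.236 → root-5 (2.236)
Q = 2223/1251 ≈ 1.777 → 16:9 (1.778)
R = 1804/1450 ≈ 1.244 → 5:4 (1.250)
S = 1148/812 ≈ 1.414 → root-2 (1.414)

P=root-5, Q=16:9, R=5:4, S=root-2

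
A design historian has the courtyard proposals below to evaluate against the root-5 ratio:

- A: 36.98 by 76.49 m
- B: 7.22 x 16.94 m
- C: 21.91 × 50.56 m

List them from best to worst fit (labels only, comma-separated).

Ratios: A = 76.49 / 36.98 ≈ 2.068; B = 16.94 / 7.22 ≈ 2.346; C = 50.56 / 21.91 ≈ 2.308.
|Δ from 2.236|: A 0.168; B 0.110; C 0.072.

C, B, A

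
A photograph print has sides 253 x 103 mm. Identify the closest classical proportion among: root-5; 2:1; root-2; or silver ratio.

253/103 ≈ 2.456. Nearest candidates are silver ratio (2.414, off by 0.042) and root-5 (2.236, off by 0.220).

silver ratio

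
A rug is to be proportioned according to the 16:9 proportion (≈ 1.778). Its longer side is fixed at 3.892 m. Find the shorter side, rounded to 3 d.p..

2.189 m

16:9 ≈ 1.77778.
Shorter side = 3.892 ÷ 1.77778 ≈ 2.18925 → 2.189 m.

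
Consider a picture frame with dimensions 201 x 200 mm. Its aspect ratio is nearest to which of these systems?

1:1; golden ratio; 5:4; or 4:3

201/200 ≈ 1.005. Nearest candidates are 1:1 (1.000, off by 0.005) and 5:4 (1.250, off by 0.245).

1:1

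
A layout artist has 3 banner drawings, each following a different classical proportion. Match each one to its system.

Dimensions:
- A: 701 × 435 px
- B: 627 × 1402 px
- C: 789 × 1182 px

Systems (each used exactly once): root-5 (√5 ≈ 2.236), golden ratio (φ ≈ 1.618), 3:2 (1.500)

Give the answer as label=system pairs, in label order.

A=golden ratio, B=root-5, C=3:2

Ratios: A ≈ 1.611; B ≈ 2.236; C ≈ 1.498.
Targets: root-5 ≈ 2.236; golden ratio ≈ 1.618; 3:2 ≈ 1.500.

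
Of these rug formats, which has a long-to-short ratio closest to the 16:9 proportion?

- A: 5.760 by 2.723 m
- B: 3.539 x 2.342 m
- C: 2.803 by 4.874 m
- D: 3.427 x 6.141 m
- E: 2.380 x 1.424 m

D

Ratios (long/short): A ≈ 2.115; B ≈ 1.511; C ≈ 1.739; D ≈ 1.792; E ≈ 1.671.
16:9 ≈ 1.778; option D is nearest (Δ 0.014).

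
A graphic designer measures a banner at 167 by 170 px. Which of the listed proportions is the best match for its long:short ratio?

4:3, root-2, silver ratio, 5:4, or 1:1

1:1

Ratio = 170 / 167 ≈ 1.018.
Distances: 4:3 1.333 (Δ 0.315); root-2 1.414 (Δ 0.396); silver ratio 2.414 (Δ 1.396); 5:4 1.250 (Δ 0.232); 1:1 1.000 (Δ 0.018).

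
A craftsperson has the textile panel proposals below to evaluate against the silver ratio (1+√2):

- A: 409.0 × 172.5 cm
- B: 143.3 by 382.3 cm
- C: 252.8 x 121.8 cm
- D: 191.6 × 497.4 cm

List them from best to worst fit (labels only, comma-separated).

A: 409.0/172.5 ≈ 2.371 → |2.371 − 2.414| = 0.043
B: 382.3/143.3 ≈ 2.668 → |2.668 − 2.414| = 0.254
C: 252.8/121.8 ≈ 2.076 → |2.076 − 2.414| = 0.338
D: 497.4/191.6 ≈ 2.596 → |2.596 − 2.414| = 0.182

A, D, B, C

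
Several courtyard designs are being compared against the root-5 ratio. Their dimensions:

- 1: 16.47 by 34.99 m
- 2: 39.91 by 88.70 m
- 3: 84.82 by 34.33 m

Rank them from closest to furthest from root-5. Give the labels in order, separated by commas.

1: 34.99/16.47 ≈ 2.124 → |2.124 − 2.236| = 0.112
2: 88.70/39.91 ≈ 2.223 → |2.223 − 2.236| = 0.013
3: 84.82/34.33 ≈ 2.471 → |2.471 − 2.236| = 0.235

2, 1, 3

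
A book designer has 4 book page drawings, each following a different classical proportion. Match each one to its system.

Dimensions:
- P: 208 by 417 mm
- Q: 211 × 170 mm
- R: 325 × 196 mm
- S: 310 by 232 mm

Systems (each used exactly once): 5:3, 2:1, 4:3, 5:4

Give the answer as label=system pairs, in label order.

P = 417/208 ≈ 2.005 → 2:1 (2.000)
Q = 211/170 ≈ 1.241 → 5:4 (1.250)
R = 325/196 ≈ 1.658 → 5:3 (1.667)
S = 310/232 ≈ 1.336 → 4:3 (1.333)

P=2:1, Q=5:4, R=5:3, S=4:3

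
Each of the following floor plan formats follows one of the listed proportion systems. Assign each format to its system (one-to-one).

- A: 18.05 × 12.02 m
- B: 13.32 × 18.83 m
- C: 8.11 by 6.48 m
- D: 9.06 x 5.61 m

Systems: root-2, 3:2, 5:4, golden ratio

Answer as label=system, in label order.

A=3:2, B=root-2, C=5:4, D=golden ratio

Ratios: A ≈ 1.502; B ≈ 1.414; C ≈ 1.252; D ≈ 1.615.
Targets: root-2 ≈ 1.414; 3:2 ≈ 1.500; 5:4 ≈ 1.250; golden ratio ≈ 1.618.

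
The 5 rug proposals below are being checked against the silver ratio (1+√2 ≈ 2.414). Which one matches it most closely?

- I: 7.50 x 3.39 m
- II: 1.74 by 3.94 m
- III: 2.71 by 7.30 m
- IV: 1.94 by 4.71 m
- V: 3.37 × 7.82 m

Ratios (long/short): I ≈ 2.212; II ≈ 2.264; III ≈ 2.694; IV ≈ 2.428; V ≈ 2.320.
silver ratio ≈ 2.414; option IV is nearest (Δ 0.014).

IV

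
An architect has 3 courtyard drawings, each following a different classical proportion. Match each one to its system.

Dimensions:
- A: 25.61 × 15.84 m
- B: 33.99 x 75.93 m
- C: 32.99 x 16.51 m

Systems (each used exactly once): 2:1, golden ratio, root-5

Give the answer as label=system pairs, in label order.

A=golden ratio, B=root-5, C=2:1

Ratios: A ≈ 1.617; B ≈ 2.234; C ≈ 1.998.
Targets: 2:1 ≈ 2.000; golden ratio ≈ 1.618; root-5 ≈ 2.236.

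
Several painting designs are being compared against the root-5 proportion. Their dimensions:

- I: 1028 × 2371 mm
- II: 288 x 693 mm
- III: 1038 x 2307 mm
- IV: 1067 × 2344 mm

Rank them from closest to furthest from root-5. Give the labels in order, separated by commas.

I: 2371/1028 ≈ 2.306 → |2.306 − 2.236| = 0.070
II: 693/288 ≈ 2.406 → |2.406 − 2.236| = 0.170
III: 2307/1038 ≈ 2.223 → |2.223 − 2.236| = 0.013
IV: 2344/1067 ≈ 2.197 → |2.197 − 2.236| = 0.039

III, IV, I, II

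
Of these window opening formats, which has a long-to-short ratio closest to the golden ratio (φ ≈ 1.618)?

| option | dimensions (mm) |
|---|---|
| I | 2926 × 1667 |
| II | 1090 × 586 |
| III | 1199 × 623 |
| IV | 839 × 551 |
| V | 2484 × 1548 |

V

Target golden ratio ≈ 1.618.
I: 1.755 (Δ0.137)  II: 1.860 (Δ0.242)  III: 1.925 (Δ0.307)  IV: 1.523 (Δ0.095)  V: 1.605 (Δ0.013)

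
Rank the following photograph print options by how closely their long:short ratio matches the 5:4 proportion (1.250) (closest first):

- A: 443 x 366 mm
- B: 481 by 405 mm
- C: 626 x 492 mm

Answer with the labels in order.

Ratios: A = 443 / 366 ≈ 1.210; B = 481 / 405 ≈ 1.188; C = 626 / 492 ≈ 1.272.
|Δ from 1.250|: A 0.040; B 0.062; C 0.022.

C, A, B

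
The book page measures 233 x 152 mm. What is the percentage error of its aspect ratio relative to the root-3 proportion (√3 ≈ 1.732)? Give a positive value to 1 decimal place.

Ratio = 233 / 152 ≈ 1.5329.
Ideal root-3 ≈ 1.7321. |1.5329 − 1.7321| / 1.7321 ≈ 11.50% → 11.5%.

11.5%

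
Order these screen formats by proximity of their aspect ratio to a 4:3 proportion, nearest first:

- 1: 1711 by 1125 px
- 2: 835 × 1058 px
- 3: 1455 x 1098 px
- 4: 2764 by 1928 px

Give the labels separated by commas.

Ratios: 1 = 1711 / 1125 ≈ 1.521; 2 = 1058 / 835 ≈ 1.267; 3 = 1455 / 1098 ≈ 1.325; 4 = 2764 / 1928 ≈ 1.434.
|Δ from 1.333|: 1 0.188; 2 0.066; 3 0.008; 4 0.101.

3, 2, 4, 1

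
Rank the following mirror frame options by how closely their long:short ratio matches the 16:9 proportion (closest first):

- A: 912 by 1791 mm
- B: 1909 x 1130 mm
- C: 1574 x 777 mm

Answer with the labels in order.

A: 1791/912 ≈ 1.964 → |1.964 − 1.778| = 0.186
B: 1909/1130 ≈ 1.689 → |1.689 − 1.778| = 0.089
C: 1574/777 ≈ 2.026 → |2.026 − 1.778| = 0.248

B, A, C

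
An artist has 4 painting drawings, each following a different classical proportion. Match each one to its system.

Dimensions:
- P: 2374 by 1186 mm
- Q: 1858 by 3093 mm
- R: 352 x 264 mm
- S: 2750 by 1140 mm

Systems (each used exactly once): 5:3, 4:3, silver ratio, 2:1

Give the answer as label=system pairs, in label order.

P = 2374/1186 ≈ 2.002 → 2:1 (2.000)
Q = 3093/1858 ≈ 1.665 → 5:3 (1.667)
R = 352/264 ≈ 1.333 → 4:3 (1.333)
S = 2750/1140 ≈ 2.412 → silver ratio (2.414)

P=2:1, Q=5:3, R=4:3, S=silver ratio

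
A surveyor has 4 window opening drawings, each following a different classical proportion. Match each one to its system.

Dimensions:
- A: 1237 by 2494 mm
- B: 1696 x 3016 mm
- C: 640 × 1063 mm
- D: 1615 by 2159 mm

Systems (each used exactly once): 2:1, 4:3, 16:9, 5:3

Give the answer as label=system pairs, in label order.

A=2:1, B=16:9, C=5:3, D=4:3

A = 2494/1237 ≈ 2.016 → 2:1 (2.000)
B = 3016/1696 ≈ 1.778 → 16:9 (1.778)
C = 1063/640 ≈ 1.661 → 5:3 (1.667)
D = 2159/1615 ≈ 1.337 → 4:3 (1.333)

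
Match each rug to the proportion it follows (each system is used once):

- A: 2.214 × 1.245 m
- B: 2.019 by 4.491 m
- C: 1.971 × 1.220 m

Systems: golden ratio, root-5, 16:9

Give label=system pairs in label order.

A = 2.214/1.245 ≈ 1.778 → 16:9 (1.778)
B = 4.491/2.019 ≈ 2.224 → root-5 (2.236)
C = 1.971/1.220 ≈ 1.616 → golden ratio (1.618)

A=16:9, B=root-5, C=golden ratio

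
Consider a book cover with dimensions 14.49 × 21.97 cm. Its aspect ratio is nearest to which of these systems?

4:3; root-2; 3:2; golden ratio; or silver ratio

3:2

Ratio = 21.97 / 14.49 ≈ 1.516.
Distances: 4:3 1.333 (Δ 0.183); root-2 1.414 (Δ 0.102); 3:2 1.500 (Δ 0.016); golden ratio 1.618 (Δ 0.102); silver ratio 2.414 (Δ 0.898).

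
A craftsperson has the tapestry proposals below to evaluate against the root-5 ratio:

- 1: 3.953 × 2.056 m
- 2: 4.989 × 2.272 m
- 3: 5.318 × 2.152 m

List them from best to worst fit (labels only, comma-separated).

Ratios: 1 = 3.953 / 2.056 ≈ 1.923; 2 = 4.989 / 2.272 ≈ 2.196; 3 = 5.318 / 2.152 ≈ 2.471.
|Δ from 2.236|: 1 0.313; 2 0.040; 3 0.235.

2, 3, 1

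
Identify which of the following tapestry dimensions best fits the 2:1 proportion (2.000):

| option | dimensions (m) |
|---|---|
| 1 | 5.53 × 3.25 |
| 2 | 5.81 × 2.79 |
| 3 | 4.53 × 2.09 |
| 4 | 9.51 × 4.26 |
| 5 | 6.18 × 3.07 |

5

Target 2:1 ≈ 2.000.
1: 1.702 (Δ0.298)  2: 2.082 (Δ0.082)  3: 2.167 (Δ0.167)  4: 2.232 (Δ0.232)  5: 2.013 (Δ0.013)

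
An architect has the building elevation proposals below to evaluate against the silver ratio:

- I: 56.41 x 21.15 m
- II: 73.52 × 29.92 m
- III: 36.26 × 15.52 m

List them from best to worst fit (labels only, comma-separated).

II, III, I

Ratios: I = 56.41 / 21.15 ≈ 2.667; II = 73.52 / 29.92 ≈ 2.457; III = 36.26 / 15.52 ≈ 2.336.
|Δ from 2.414|: I 0.253; II 0.043; III 0.078.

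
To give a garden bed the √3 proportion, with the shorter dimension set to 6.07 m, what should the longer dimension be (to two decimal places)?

10.51 m

root-3 ≈ 1.73205.
Longer side = 6.07 × 1.73205 ≈ 10.5135 → 10.51 m.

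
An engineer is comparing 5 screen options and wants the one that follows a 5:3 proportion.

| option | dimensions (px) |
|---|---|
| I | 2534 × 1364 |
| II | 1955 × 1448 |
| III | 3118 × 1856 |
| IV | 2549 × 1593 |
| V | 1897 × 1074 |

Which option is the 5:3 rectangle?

Ratios (long/short): I ≈ 1.858; II ≈ 1.350; III ≈ 1.680; IV ≈ 1.600; V ≈ 1.766.
5:3 ≈ 1.667; option III is nearest (Δ 0.013).

III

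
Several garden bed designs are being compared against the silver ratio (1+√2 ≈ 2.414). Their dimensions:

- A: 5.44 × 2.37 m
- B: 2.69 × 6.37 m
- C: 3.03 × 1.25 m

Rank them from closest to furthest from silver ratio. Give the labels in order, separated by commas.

C, B, A

Ratios: A = 5.44 / 2.37 ≈ 2.295; B = 6.37 / 2.69 ≈ 2.368; C = 3.03 / 1.25 ≈ 2.424.
|Δ from 2.414|: A 0.119; B 0.046; C 0.010.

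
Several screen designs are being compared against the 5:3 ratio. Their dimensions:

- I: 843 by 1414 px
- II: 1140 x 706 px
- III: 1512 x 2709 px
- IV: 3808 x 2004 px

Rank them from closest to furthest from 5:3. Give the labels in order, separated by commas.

I, II, III, IV

I: 1414/843 ≈ 1.677 → |1.677 − 1.667| = 0.010
II: 1140/706 ≈ 1.615 → |1.615 − 1.667| = 0.052
III: 2709/1512 ≈ 1.792 → |1.792 − 1.667| = 0.125
IV: 3808/2004 ≈ 1.900 → |1.900 − 1.667| = 0.233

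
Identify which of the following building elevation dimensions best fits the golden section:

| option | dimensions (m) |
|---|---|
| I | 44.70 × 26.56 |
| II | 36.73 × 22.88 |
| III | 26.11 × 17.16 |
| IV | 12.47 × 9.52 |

Target golden ratio ≈ 1.618.
I: 1.683 (Δ0.065)  II: 1.605 (Δ0.013)  III: 1.522 (Δ0.096)  IV: 1.310 (Δ0.308)

II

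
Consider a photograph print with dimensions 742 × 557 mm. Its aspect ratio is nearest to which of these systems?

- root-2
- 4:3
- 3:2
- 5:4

742/557 ≈ 1.332. Nearest candidates are 4:3 (1.333, off by 0.001) and root-2 (1.414, off by 0.082).

4:3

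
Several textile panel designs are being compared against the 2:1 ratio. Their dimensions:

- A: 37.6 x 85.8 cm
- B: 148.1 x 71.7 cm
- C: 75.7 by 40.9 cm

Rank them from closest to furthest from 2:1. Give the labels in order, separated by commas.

B, C, A

Ratios: A = 85.8 / 37.6 ≈ 2.282; B = 148.1 / 71.7 ≈ 2.066; C = 75.7 / 40.9 ≈ 1.851.
|Δ from 2.000|: A 0.282; B 0.066; C 0.149.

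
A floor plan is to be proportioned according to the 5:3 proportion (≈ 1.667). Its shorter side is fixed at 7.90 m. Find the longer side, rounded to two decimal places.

5:3 ≈ 1.66667.
Longer side = 7.90 × 1.66667 ≈ 13.1667 → 13.17 m.

13.17 m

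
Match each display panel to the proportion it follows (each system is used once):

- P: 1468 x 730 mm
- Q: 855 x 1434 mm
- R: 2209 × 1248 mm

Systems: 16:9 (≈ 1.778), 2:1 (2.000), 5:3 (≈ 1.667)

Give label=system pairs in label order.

Ratios: P ≈ 2.011; Q ≈ 1.677; R ≈ 1.770.
Targets: 16:9 ≈ 1.778; 2:1 ≈ 2.000; 5:3 ≈ 1.667.

P=2:1, Q=5:3, R=16:9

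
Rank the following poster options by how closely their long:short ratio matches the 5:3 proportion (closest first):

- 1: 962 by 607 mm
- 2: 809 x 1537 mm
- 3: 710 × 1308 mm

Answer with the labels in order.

Ratios: 1 = 962 / 607 ≈ 1.585; 2 = 1537 / 809 ≈ 1.900; 3 = 1308 / 710 ≈ 1.842.
|Δ from 1.667|: 1 0.082; 2 0.233; 3 0.175.

1, 3, 2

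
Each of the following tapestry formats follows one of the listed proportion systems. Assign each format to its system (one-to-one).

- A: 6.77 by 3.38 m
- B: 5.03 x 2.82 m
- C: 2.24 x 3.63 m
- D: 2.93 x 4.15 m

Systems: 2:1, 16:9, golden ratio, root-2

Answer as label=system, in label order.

A = 6.77/3.38 ≈ 2.003 → 2:1 (2.000)
B = 5.03/2.82 ≈ 1.784 → 16:9 (1.778)
C = 3.63/2.24 ≈ 1.621 → golden ratio (1.618)
D = 4.15/2.93 ≈ 1.416 → root-2 (1.414)

A=2:1, B=16:9, C=golden ratio, D=root-2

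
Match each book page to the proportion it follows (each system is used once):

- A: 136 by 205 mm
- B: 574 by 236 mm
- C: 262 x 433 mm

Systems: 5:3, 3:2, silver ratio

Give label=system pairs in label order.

A=3:2, B=silver ratio, C=5:3

Ratios: A ≈ 1.507; B ≈ 2.432; C ≈ 1.653.
Targets: 5:3 ≈ 1.667; 3:2 ≈ 1.500; silver ratio ≈ 2.414.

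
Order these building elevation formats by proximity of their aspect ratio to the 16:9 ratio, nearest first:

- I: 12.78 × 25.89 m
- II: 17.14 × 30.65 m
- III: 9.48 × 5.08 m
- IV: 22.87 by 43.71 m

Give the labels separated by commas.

II, III, IV, I

Ratios: I = 25.89 / 12.78 ≈ 2.026; II = 30.65 / 17.14 ≈ 1.788; III = 9.48 / 5.08 ≈ 1.866; IV = 43.71 / 22.87 ≈ 1.911.
|Δ from 1.778|: I 0.248; II 0.010; III 0.088; IV 0.133.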